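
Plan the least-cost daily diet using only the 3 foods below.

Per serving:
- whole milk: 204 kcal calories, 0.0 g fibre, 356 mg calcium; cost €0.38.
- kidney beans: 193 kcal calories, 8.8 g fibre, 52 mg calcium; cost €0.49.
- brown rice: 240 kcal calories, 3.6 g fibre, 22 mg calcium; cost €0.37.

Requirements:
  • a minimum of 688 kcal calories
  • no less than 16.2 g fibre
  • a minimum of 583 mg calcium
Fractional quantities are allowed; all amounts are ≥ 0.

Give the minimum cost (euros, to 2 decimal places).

This is a linear program. Let x1 = servings of whole milk, x2 = servings of kidney beans, x3 = servings of brown rice.
Minimise 0.38x1 + 0.49x2 + 0.37x3 s.t.:
  204x1 + 193x2 + 240x3 ≥ 688   (calories)
  8.8x2 + 3.6x3 ≥ 16.2   (fibre)
  356x1 + 52x2 + 22x3 ≥ 583   (calcium)
  x1, x2, x3 ≥ 0.
The optimal mix uses every input. There the calories, fibre, calcium constraints are tight.
Solving gives x1 = 1.368, x2 = 1.705, x3 = 0.3329.
Objective = 0.38·1.368 + 0.49·1.705 + 0.37·0.3329 = 1.4785.

€1.48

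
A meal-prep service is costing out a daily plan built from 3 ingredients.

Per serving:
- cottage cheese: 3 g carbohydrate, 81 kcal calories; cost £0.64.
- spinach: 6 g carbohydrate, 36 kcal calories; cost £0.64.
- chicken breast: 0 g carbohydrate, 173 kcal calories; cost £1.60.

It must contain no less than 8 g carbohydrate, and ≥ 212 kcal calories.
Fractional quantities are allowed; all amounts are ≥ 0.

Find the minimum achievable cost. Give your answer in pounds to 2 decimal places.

Let x1 = servings of cottage cheese, x2 = servings of spinach, x3 = servings of chicken breast.
Minimize 0.64x1 + 0.64x2 + 1.6x3 subject to:
  3x1 + 6x2 ≥ 8   (carbohydrate)
  81x1 + 36x2 + 173x3 ≥ 212   (calories)
  x1, x2, x3 ≥ 0.
The optimal basis is {cottage cheese, spinach}; chicken breast drops out. The carbohydrate and calories requirements are met with equality.
So cottage cheese = 2.603 servings, spinach = 0.03175 servings.
Hence cost = 0.64·2.603 + 0.64·0.03175 = £1.6862.

£1.69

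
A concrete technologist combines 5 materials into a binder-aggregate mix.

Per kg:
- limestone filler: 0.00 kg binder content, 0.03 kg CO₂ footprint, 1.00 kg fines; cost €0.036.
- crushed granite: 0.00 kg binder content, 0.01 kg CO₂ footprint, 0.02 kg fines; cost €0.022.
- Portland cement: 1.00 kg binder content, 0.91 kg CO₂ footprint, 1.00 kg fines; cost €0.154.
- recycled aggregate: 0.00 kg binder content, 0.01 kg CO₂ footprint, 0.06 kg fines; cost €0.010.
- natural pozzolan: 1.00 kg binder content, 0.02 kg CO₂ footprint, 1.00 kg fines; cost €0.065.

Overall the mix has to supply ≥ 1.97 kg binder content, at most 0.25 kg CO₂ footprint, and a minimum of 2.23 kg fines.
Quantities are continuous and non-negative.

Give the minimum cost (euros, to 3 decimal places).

€0.137

Let x1 = kg of limestone filler, x2 = kg of crushed granite, x3 = kg of Portland cement, x4 = kg of recycled aggregate, x5 = kg of natural pozzolan.
min 0.036x1 + 0.022x2 + 0.154x3 + 0.01x4 + 0.065x5 s.t.:
  1x3 + 1x5 ≥ 1.97   (binder content)
  0.03x1 + 0.01x2 + 0.91x3 + 0.01x4 + 0.02x5 ≤ 0.25   (CO₂ footprint)
  1x1 + 0.02x2 + 1x3 + 0.06x4 + 1x5 ≥ 2.23   (fines)
  x1, x2, x3, x4, x5 ≥ 0.
The cheapest feasible vertex uses only limestone filler, natural pozzolan; crushed granite, Portland cement, recycled aggregate are not used. Binding constraints: binder content and fines.
Solving gives x1 = 0.26, x5 = 1.97.
Cost = 0.036·0.26 + 0.065·1.97 = 0.13741.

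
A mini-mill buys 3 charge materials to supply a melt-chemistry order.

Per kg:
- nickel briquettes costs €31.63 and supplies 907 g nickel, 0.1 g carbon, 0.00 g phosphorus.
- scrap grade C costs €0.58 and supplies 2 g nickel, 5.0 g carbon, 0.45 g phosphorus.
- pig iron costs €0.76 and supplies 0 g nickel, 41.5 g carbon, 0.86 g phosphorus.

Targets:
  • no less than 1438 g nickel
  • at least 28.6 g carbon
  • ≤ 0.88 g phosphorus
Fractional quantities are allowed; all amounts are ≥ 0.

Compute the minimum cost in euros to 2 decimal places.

Let x1 = kg of nickel briquettes, x2 = kg of scrap grade C, x3 = kg of pig iron.
min 31.63x1 + 0.58x2 + 0.76x3 s.t.:
  907x1 + 2x2 ≥ 1438   (nickel)
  0.1x1 + 5x2 + 41.5x3 ≥ 28.6   (carbon)
  0.45x2 + 0.86x3 ≤ 0.88   (phosphorus)
  x1, x2, x3 ≥ 0.
The minimum-cost mix takes nothing from scrap grade C — only nickel briquettes, pig iron. Binding constraints: nickel and carbon.
Optimal quantities: nickel briquettes = 1.5854 kg, pig iron = 0.68534 kg.
Total cost: 31.63·1.5854 + 0.76·0.68534 = 50.6671.

€50.67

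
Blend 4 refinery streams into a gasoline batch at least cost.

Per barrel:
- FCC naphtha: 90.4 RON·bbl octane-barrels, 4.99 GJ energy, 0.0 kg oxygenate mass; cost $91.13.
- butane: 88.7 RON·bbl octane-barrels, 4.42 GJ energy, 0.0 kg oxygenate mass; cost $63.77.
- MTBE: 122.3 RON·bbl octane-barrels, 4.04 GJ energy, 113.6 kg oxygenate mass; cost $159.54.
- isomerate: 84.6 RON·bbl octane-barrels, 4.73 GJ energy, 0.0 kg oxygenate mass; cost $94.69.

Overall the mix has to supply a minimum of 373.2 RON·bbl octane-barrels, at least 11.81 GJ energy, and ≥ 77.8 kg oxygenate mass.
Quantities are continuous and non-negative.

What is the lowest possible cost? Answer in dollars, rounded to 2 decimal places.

$317.35

This is a linear program. Let x1 = barrels of FCC naphtha, x2 = barrels of butane, x3 = barrels of MTBE, x4 = barrels of isomerate.
Minimise 91.13x1 + 63.77x2 + 159.54x3 + 94.69x4 subject to:
  90.4x1 + 88.7x2 + 122.3x3 + 84.6x4 ≥ 373.2   (octane-barrels)
  4.99x1 + 4.42x2 + 4.04x3 + 4.73x4 ≥ 11.81   (energy)
  113.6x3 ≥ 77.8   (oxygenate mass)
  x1, x2, x3, x4 ≥ 0.
The optimal basis is {butane, MTBE}; FCC naphtha, isomerate drop out. The octane-barrels and oxygenate mass requirements are met with equality.
That vertex is x2 = 3.263, x3 = 0.6849.
Total cost: 63.77·3.263 + 159.54·0.6849 = 317.3505.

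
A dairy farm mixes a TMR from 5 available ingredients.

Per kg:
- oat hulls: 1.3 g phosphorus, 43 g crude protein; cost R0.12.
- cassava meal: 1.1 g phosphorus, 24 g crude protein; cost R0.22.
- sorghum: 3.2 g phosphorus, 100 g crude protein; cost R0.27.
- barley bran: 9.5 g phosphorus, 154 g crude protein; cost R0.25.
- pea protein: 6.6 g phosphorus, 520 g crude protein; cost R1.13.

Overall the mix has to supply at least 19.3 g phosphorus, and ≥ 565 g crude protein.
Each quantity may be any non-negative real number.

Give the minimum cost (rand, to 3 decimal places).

R0.917

Set it up as a linear program. Let x1 = kg of oat hulls, x2 = kg of cassava meal, x3 = kg of sorghum, x4 = kg of barley bran, x5 = kg of pea protein.
Minimize 0.12x1 + 0.22x2 + 0.27x3 + 0.25x4 + 1.13x5 with:
  1.3x1 + 1.1x2 + 3.2x3 + 9.5x4 + 6.6x5 ≥ 19.3   (phosphorus)
  43x1 + 24x2 + 100x3 + 154x4 + 520x5 ≥ 565   (crude protein)
  x1, x2, x3, x4, x5 ≥ 0.
The minimum-cost mix takes nothing from oat hulls, cassava meal, sorghum, pea protein — only barley bran. The crude protein requirement is met with equality.
That vertex is x4 = 3.669.
Objective = 0.25·3.669 = 0.91725.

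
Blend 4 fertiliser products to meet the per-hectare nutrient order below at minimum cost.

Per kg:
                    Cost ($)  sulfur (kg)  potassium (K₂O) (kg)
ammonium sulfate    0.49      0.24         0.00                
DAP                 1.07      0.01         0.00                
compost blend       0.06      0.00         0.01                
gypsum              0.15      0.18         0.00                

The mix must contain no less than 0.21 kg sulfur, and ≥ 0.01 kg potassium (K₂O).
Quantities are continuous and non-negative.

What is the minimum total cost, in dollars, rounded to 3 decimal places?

$0.235

Let x1 = kg of ammonium sulfate, x2 = kg of DAP, x3 = kg of compost blend, x4 = kg of gypsum.
min 0.49x1 + 1.07x2 + 0.06x3 + 0.15x4 s.t.:
  0.24x1 + 0.01x2 + 0.18x4 ≥ 0.21   (sulfur)
  0.01x3 ≥ 0.01   (potassium (K₂O))
  x1, x2, x3, x4 ≥ 0.
At the optimum only compost blend, gypsum are positive (ammonium sulfate, DAP = 0). The sulfur and potassium (K₂O) requirements are met with equality.
That vertex is x3 = 1, x4 = 1.167.
Total cost: 0.06·1 + 0.15·1.167 = 0.23505.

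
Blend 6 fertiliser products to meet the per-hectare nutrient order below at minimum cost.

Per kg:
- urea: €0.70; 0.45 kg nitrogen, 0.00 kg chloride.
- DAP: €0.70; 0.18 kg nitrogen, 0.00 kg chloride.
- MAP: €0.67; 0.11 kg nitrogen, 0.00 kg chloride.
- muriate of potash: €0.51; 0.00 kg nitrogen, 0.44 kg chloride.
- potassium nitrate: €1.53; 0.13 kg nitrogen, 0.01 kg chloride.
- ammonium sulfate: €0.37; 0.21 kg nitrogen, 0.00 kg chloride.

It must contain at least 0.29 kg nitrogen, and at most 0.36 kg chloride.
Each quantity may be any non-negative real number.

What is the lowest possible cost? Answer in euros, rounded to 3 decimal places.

Let x1 = kg of urea, x2 = kg of DAP, x3 = kg of MAP, x4 = kg of muriate of potash, x5 = kg of potassium nitrate, x6 = kg of ammonium sulfate.
min 0.7x1 + 0.7x2 + 0.67x3 + 0.51x4 + 1.53x5 + 0.37x6 subject to:
  0.45x1 + 0.18x2 + 0.11x3 + 0.13x5 + 0.21x6 ≥ 0.29   (nitrogen)
  0.44x4 + 0.01x5 ≤ 0.36   (chloride)
  x1, x2, x3, x4, x5, x6 ≥ 0.
The minimum-cost mix takes nothing from DAP, MAP, muriate of potash, potassium nitrate, ammonium sulfate — only urea. Binding constraint: nitrogen.
That vertex is x1 = 0.6444.
Hence cost = 0.7·0.6444 = €0.45108.

€0.451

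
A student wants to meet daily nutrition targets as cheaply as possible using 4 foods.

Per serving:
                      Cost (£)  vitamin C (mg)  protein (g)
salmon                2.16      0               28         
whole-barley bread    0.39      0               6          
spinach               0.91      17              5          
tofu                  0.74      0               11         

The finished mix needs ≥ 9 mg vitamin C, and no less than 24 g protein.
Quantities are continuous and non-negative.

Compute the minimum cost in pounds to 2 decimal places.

Let x1 = servings of salmon, x2 = servings of whole-barley bread, x3 = servings of spinach, x4 = servings of tofu.
Minimize 2.16x1 + 0.39x2 + 0.91x3 + 0.74x4 subject to:
  17x3 ≥ 9   (vitamin C)
  28x1 + 6x2 + 5x3 + 11x4 ≥ 24   (protein)
  x1, x2, x3, x4 ≥ 0.
The cheapest feasible vertex uses only whole-barley bread, spinach; salmon, tofu are not used. Binding constraints: vitamin C and protein.
Optimal quantities: whole-barley bread = 3.559 servings, spinach = 0.5294 servings.
Objective = 0.39·3.559 + 0.91·0.5294 = 1.8698.

£1.87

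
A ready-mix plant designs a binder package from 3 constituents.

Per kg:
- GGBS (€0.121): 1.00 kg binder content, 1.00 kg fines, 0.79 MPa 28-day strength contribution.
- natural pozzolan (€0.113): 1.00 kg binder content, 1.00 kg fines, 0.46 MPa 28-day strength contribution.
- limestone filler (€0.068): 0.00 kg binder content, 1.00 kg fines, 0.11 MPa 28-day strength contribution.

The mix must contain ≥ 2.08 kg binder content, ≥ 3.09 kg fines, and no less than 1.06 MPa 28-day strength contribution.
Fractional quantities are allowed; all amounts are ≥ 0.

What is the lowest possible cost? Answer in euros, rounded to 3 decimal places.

€0.304

Set it up as a linear program. Let x1 = kg of GGBS, x2 = kg of natural pozzolan, x3 = kg of limestone filler.
Minimize 0.121x1 + 0.113x2 + 0.068x3 subject to:
  1x1 + 1x2 ≥ 2.08   (binder content)
  1x1 + 1x2 + 1x3 ≥ 3.09   (fines)
  0.79x1 + 0.46x2 + 0.11x3 ≥ 1.06   (28-day strength contribution)
  x1, x2, x3 ≥ 0.
The cheapest feasible vertex uses only natural pozzolan, limestone filler; GGBS is not used. The binder content and fines requirements are met with equality.
So natural pozzolan = 2.08 kg, limestone filler = 1.01 kg.
Cost = 0.113·2.08 + 0.068·1.01 = 0.30372.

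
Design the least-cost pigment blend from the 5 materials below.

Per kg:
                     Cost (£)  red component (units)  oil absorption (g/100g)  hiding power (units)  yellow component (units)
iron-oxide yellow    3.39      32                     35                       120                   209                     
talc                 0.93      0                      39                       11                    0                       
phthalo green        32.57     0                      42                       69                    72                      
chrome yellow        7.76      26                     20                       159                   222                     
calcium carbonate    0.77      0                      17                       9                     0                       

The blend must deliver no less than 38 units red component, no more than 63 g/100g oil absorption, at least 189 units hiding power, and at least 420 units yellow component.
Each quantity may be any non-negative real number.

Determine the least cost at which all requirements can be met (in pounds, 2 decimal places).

Let x1 = kg of iron-oxide yellow, x2 = kg of talc, x3 = kg of phthalo green, x4 = kg of chrome yellow, x5 = kg of calcium carbonate.
Minimise 3.39x1 + 0.93x2 + 32.57x3 + 7.76x4 + 0.77x5 subject to:
  32x1 + 26x4 ≥ 38   (red component)
  35x1 + 39x2 + 42x3 + 20x4 + 17x5 ≤ 63   (oil absorption)
  120x1 + 11x2 + 69x3 + 159x4 + 9x5 ≥ 189   (hiding power)
  209x1 + 72x3 + 222x4 ≥ 420   (yellow component)
  x1, x2, x3, x4, x5 ≥ 0.
The optimal basis is {iron-oxide yellow, chrome yellow}; talc, phthalo green, calcium carbonate drop out. There the oil absorption and yellow component constraints are tight.
So iron-oxide yellow = 1.556 kg, chrome yellow = 0.427 kg.
Hence cost = 3.39·1.556 + 7.76·0.427 = £8.5884.

£8.59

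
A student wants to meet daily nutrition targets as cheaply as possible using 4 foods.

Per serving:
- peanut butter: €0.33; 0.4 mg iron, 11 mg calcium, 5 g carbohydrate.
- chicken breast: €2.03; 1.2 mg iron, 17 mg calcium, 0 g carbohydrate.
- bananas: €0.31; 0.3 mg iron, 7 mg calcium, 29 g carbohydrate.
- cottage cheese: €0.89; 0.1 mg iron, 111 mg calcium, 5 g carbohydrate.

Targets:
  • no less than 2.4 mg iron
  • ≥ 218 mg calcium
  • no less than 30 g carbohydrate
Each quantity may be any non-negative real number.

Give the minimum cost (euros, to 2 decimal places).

€3.11

Let x1 = servings of peanut butter, x2 = servings of chicken breast, x3 = servings of bananas, x4 = servings of cottage cheese.
Minimize 0.33x1 + 2.03x2 + 0.31x3 + 0.89x4 with:
  0.4x1 + 1.2x2 + 0.3x3 + 0.1x4 ≥ 2.4   (iron)
  11x1 + 17x2 + 7x3 + 111x4 ≥ 218   (calcium)
  5x1 + 29x3 + 5x4 ≥ 30   (carbohydrate)
  x1, x2, x3, x4 ≥ 0.
The minimum-cost mix takes nothing from chicken breast, bananas — only peanut butter, cottage cheese. There the iron and calcium constraints are tight.
Optimal quantities: peanut butter = 5.649 servings, cottage cheese = 1.404 servings.
Objective = 0.33·5.649 + 0.89·1.404 = 3.1137.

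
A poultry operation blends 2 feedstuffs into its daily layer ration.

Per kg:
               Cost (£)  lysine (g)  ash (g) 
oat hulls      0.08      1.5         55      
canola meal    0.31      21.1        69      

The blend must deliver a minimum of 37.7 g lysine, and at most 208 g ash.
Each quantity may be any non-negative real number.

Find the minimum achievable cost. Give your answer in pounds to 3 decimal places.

Let x1 = kg of oat hulls, x2 = kg of canola meal.
Minimise 0.08x1 + 0.31x2 s.t.:
  1.5x1 + 21.1x2 ≥ 37.7   (lysine)
  55x1 + 69x2 ≤ 208   (ash)
  x1, x2 ≥ 0.
At the optimum only canola meal is positive (oat hulls = 0). There the lysine constraint is tight.
That vertex is x2 = 1.787.
Objective = 0.31·1.787 = 0.55397.

£0.554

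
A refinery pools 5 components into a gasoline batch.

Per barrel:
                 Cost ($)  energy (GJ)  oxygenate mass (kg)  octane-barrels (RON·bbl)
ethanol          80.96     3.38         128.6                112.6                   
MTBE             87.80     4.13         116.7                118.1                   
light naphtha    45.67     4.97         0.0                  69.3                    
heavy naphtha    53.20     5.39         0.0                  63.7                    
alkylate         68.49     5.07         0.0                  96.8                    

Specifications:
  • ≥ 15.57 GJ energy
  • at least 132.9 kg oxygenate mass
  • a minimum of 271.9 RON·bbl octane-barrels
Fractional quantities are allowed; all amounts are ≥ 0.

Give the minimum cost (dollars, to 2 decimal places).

$194.64

Treat it as an LP. Let x1 = barrels of ethanol, x2 = barrels of MTBE, x3 = barrels of light naphtha, x4 = barrels of heavy naphtha, x5 = barrels of alkylate.
Minimise 80.96x1 + 87.8x2 + 45.67x3 + 53.2x4 + 68.49x5 subject to:
  3.38x1 + 4.13x2 + 4.97x3 + 5.39x4 + 5.07x5 ≥ 15.57   (energy)
  128.6x1 + 116.7x2 ≥ 132.9   (oxygenate mass)
  112.6x1 + 118.1x2 + 69.3x3 + 63.7x4 + 96.8x5 ≥ 271.9   (octane-barrels)
  x1, x2, x3, x4, x5 ≥ 0.
At the optimum only ethanol, light naphtha are positive (MTBE, heavy naphtha, alkylate = 0). The energy and oxygenate mass requirements are met with equality.
That vertex is x1 = 1.0334, x3 = 2.43.
Objective = 80.96·1.0334 + 45.67·2.43 = 194.6422.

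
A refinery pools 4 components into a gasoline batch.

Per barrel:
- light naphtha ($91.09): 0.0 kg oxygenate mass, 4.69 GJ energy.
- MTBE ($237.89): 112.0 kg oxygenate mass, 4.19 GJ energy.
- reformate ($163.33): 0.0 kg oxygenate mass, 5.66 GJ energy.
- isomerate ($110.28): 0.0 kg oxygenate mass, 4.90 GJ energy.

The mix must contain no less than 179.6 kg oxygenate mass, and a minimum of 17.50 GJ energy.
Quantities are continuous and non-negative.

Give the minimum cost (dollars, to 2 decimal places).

Set it up as a linear program. Let x1 = barrels of light naphtha, x2 = barrels of MTBE, x3 = barrels of reformate, x4 = barrels of isomerate.
Minimize 91.09x1 + 237.89x2 + 163.33x3 + 110.28x4 s.t.:
  112x2 ≥ 179.6   (oxygenate mass)
  4.69x1 + 4.19x2 + 5.66x3 + 4.9x4 ≥ 17.5   (energy)
  x1, x2, x3, x4 ≥ 0.
The minimum-cost mix takes nothing from reformate, isomerate — only light naphtha, MTBE. Binding constraints: oxygenate mass and energy.
Optimal quantities: light naphtha = 2.29873 barrels, MTBE = 1.60357 barrels.
Cost = 91.09·2.29873 + 237.89·1.60357 = 590.8646.

$590.86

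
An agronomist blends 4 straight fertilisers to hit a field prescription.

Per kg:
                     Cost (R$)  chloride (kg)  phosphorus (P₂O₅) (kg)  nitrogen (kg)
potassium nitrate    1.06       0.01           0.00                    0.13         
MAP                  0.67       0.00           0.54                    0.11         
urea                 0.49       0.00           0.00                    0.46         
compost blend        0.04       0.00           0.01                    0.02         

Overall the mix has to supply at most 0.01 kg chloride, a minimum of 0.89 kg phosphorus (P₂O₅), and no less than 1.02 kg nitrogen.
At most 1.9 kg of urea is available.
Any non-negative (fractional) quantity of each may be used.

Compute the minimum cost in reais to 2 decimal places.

Let x1 = kg of potassium nitrate, x2 = kg of MAP, x3 = kg of urea, x4 = kg of compost blend.
Minimize 1.06x1 + 0.67x2 + 0.49x3 + 0.04x4 with:
  0.01x1 ≤ 0.01   (chloride)
  0.54x2 + 0.01x4 ≥ 0.89   (phosphorus (P₂O₅))
  0.13x1 + 0.11x2 + 0.46x3 + 0.02x4 ≥ 1.02   (nitrogen)
  x3 ≤ 1.9
  x1, x2, x3, x4 ≥ 0.
The cheapest feasible vertex uses only MAP, urea; potassium nitrate, compost blend are not used. There the phosphorus (P₂O₅) and nitrogen constraints are tight.
Solving gives x2 = 1.648, x3 = 1.823.
Total cost: 0.67·1.648 + 0.49·1.823 = 1.9974.

R$2.00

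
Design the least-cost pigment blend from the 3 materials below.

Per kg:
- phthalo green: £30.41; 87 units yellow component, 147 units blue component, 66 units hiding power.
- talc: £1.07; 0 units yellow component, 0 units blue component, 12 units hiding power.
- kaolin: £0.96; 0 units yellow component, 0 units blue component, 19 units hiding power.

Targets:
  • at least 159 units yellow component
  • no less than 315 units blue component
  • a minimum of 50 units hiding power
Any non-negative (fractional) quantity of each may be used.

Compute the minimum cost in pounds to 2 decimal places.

Let x1 = kg of phthalo green, x2 = kg of talc, x3 = kg of kaolin.
Minimize 30.41x1 + 1.07x2 + 0.96x3 s.t.:
  87x1 ≥ 159   (yellow component)
  147x1 ≥ 315   (blue component)
  66x1 + 12x2 + 19x3 ≥ 50   (hiding power)
  x1, x2, x3 ≥ 0.
At the optimum only phthalo green is positive (talc, kaolin = 0). There the blue component constraint is tight.
Optimal quantities: phthalo green = 2.14286 kg.
Objective = 30.41·2.14286 = 65.1644.

£65.16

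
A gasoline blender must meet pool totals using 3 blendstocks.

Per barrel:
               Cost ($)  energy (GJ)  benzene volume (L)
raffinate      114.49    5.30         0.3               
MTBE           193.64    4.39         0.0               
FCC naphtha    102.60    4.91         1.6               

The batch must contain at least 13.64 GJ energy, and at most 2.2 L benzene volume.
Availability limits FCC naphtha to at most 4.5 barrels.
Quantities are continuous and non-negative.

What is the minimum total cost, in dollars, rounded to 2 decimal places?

$290.91

Treat it as an LP. Let x1 = barrels of raffinate, x2 = barrels of MTBE, x3 = barrels of FCC naphtha.
Minimise 114.49x1 + 193.64x2 + 102.6x3 subject to:
  5.3x1 + 4.39x2 + 4.91x3 ≥ 13.64   (energy)
  0.3x1 + 1.6x3 ≤ 2.2   (benzene volume)
  x3 ≤ 4.5
  x1, x2, x3 ≥ 0.
The minimum-cost mix takes nothing from MTBE — only raffinate, FCC naphtha. Binding constraints: energy and benzene volume.
That vertex is x1 = 1.573, x3 = 1.0801.
Objective = 114.49·1.573 + 102.6·1.0801 = 290.9110.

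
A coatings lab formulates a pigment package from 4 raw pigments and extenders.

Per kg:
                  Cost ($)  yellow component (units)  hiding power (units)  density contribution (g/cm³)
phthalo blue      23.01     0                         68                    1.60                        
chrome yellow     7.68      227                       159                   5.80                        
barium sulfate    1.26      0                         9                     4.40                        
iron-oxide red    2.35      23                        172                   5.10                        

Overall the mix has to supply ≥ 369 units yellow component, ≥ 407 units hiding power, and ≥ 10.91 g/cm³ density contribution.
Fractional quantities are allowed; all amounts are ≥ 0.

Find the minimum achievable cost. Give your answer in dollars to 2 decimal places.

Let x1 = kg of phthalo blue, x2 = kg of chrome yellow, x3 = kg of barium sulfate, x4 = kg of iron-oxide red.
Minimize 23.01x1 + 7.68x2 + 1.26x3 + 2.35x4 subject to:
  227x2 + 23x4 ≥ 369   (yellow component)
  68x1 + 159x2 + 9x3 + 172x4 ≥ 407   (hiding power)
  1.6x1 + 5.8x2 + 4.4x3 + 5.1x4 ≥ 10.91   (density contribution)
  x1, x2, x3, x4 ≥ 0.
At the optimum only chrome yellow, iron-oxide red are positive (phthalo blue, barium sulfate = 0). Binding constraints: yellow component and hiding power.
So chrome yellow = 1.529 kg, iron-oxide red = 0.9528 kg.
Cost = 7.68·1.529 + 2.35·0.9528 = 13.9818.

$13.98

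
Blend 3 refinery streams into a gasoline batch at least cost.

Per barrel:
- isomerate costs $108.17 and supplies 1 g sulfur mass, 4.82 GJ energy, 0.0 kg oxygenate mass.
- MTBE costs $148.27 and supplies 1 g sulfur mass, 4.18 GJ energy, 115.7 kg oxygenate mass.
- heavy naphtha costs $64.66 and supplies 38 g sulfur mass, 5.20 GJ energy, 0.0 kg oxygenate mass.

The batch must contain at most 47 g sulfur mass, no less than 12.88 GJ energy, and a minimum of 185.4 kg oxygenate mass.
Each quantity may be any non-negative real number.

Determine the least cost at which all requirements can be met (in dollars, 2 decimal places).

$314.46

Treat it as an LP. Let x1 = barrels of isomerate, x2 = barrels of MTBE, x3 = barrels of heavy naphtha.
min 108.17x1 + 148.27x2 + 64.66x3 subject to:
  1x1 + 1x2 + 38x3 ≤ 47   (sulfur mass)
  4.82x1 + 4.18x2 + 5.2x3 ≥ 12.88   (energy)
  115.7x2 ≥ 185.4   (oxygenate mass)
  x1, x2, x3 ≥ 0.
At the optimum only MTBE, heavy naphtha are positive (isomerate = 0). The energy and oxygenate mass requirements are met with equality.
Solving gives x2 = 1.6024, x3 = 1.1888.
Objective = 148.27·1.6024 + 64.66·1.1888 = 314.4557.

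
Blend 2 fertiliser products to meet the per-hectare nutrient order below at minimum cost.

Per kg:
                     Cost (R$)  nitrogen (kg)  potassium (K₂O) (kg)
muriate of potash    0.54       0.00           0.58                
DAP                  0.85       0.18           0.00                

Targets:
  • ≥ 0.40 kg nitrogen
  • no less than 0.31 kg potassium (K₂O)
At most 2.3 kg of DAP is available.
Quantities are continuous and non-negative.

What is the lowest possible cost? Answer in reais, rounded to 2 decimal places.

Set it up as a linear program. Let x1 = kg of muriate of potash, x2 = kg of DAP.
Minimize 0.54x1 + 0.85x2 with:
  0.18x2 ≥ 0.4   (nitrogen)
  0.58x1 ≥ 0.31   (potassium (K₂O))
  x2 ≤ 2.3
  x1, x2 ≥ 0.
Both inputs are positive at the optimum. Binding constraints: nitrogen and potassium (K₂O).
Optimal quantities: muriate of potash = 0.5345 kg, DAP = 2.222 kg.
Total cost: 0.54·0.5345 + 0.85·2.222 = 2.1773.

R$2.18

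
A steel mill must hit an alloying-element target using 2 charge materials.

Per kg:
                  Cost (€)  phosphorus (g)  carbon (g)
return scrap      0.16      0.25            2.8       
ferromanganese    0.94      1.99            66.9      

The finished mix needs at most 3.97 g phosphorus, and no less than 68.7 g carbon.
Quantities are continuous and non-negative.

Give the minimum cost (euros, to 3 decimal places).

Treat it as an LP. Let x1 = kg of return scrap, x2 = kg of ferromanganese.
min 0.16x1 + 0.94x2 s.t.:
  0.25x1 + 1.99x2 ≤ 3.97   (phosphorus)
  2.8x1 + 66.9x2 ≥ 68.7   (carbon)
  x1, x2 ≥ 0.
The optimal basis is {ferromanganese}; return scrap drops out. The carbon requirement is met with equality.
That vertex is x2 = 1.027.
Cost = 0.94·1.027 = 0.96538.

€0.965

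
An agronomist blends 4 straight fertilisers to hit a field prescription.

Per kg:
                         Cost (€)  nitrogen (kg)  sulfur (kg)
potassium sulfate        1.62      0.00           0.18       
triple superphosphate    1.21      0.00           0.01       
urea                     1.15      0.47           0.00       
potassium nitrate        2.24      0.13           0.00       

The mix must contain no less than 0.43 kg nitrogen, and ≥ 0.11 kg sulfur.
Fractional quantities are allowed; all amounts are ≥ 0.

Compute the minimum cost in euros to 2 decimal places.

€2.04

Set it up as a linear program. Let x1 = kg of potassium sulfate, x2 = kg of triple superphosphate, x3 = kg of urea, x4 = kg of potassium nitrate.
Minimise 1.62x1 + 1.21x2 + 1.15x3 + 2.24x4 with:
  0.47x3 + 0.13x4 ≥ 0.43   (nitrogen)
  0.18x1 + 0.01x2 ≥ 0.11   (sulfur)
  x1, x2, x3, x4 ≥ 0.
At the optimum only potassium sulfate, urea are positive (triple superphosphate, potassium nitrate = 0). Binding constraints: nitrogen and sulfur.
Solving gives x1 = 0.6111, x3 = 0.9149.
Objective = 1.62·0.6111 + 1.15·0.9149 = 2.0421.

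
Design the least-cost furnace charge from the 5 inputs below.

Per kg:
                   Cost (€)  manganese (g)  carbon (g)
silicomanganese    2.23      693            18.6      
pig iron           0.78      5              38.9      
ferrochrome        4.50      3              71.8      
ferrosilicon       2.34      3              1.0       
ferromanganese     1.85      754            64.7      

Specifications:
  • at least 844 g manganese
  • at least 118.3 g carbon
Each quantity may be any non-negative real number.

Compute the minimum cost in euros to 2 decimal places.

Treat it as an LP. Let x1 = kg of silicomanganese, x2 = kg of pig iron, x3 = kg of ferrochrome, x4 = kg of ferrosilicon, x5 = kg of ferromanganese.
Minimise 2.23x1 + 0.78x2 + 4.5x3 + 2.34x4 + 1.85x5 s.t.:
  693x1 + 5x2 + 3x3 + 3x4 + 754x5 ≥ 844   (manganese)
  18.6x1 + 38.9x2 + 71.8x3 + 1x4 + 64.7x5 ≥ 118.3   (carbon)
  x1, x2, x3, x4, x5 ≥ 0.
The minimum-cost mix takes nothing from silicomanganese, ferrochrome, ferrosilicon — only pig iron, ferromanganese. The manganese and carbon requirements are met with equality.
Solving gives x2 = 1.193, x5 = 1.111.
Hence cost = 0.78·1.193 + 1.85·1.111 = €2.9859.

€2.99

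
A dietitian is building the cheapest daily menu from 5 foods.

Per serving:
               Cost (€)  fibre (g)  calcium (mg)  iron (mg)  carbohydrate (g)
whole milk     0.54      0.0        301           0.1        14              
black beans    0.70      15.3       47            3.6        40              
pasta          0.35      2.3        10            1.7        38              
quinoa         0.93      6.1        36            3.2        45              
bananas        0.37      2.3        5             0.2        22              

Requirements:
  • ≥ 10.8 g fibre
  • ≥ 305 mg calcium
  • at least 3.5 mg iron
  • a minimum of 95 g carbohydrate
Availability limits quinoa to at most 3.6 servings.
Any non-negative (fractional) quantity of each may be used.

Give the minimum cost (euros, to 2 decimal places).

€1.39

Let x1 = servings of whole milk, x2 = servings of black beans, x3 = servings of pasta, x4 = servings of quinoa, x5 = servings of bananas.
min 0.54x1 + 0.7x2 + 0.35x3 + 0.93x4 + 0.37x5 s.t.:
  15.3x2 + 2.3x3 + 6.1x4 + 2.3x5 ≥ 10.8   (fibre)
  301x1 + 47x2 + 10x3 + 36x4 + 5x5 ≥ 305   (calcium)
  0.1x1 + 3.6x2 + 1.7x3 + 3.2x4 + 0.2x5 ≥ 3.5   (iron)
  14x1 + 40x2 + 38x3 + 45x4 + 22x5 ≥ 95   (carbohydrate)
  x4 ≤ 3.6
  x1, x2, x3, x4, x5 ≥ 0.
The minimum-cost mix takes nothing from quinoa, bananas — only whole milk, black beans, pasta. The fibre, calcium, carbohydrate requirements are met with equality.
That vertex is x1 = 0.8865, x2 = 0.4504, x3 = 1.699.
Hence cost = 0.54·0.8865 + 0.7·0.4504 + 0.35·1.699 = €1.3886.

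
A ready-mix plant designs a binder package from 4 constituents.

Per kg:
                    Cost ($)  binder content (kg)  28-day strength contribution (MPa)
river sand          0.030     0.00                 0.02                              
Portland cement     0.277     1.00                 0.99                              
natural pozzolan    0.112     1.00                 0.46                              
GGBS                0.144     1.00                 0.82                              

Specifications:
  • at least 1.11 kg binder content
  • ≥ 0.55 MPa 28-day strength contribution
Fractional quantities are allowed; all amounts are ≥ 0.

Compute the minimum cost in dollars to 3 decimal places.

$0.128

Treat it as an LP. Let x1 = kg of river sand, x2 = kg of Portland cement, x3 = kg of natural pozzolan, x4 = kg of GGBS.
Minimize 0.03x1 + 0.277x2 + 0.112x3 + 0.144x4 s.t.:
  1x2 + 1x3 + 1x4 ≥ 1.11   (binder content)
  0.02x1 + 0.99x2 + 0.46x3 + 0.82x4 ≥ 0.55   (28-day strength contribution)
  x1, x2, x3, x4 ≥ 0.
The cheapest feasible vertex uses only natural pozzolan, GGBS; river sand, Portland cement are not used. The binder content and 28-day strength contribution requirements are met with equality.
Optimal quantities: natural pozzolan = 1.001 kg, GGBS = 0.1094 kg.
Total cost: 0.112·1.001 + 0.144·0.1094 = 0.12787.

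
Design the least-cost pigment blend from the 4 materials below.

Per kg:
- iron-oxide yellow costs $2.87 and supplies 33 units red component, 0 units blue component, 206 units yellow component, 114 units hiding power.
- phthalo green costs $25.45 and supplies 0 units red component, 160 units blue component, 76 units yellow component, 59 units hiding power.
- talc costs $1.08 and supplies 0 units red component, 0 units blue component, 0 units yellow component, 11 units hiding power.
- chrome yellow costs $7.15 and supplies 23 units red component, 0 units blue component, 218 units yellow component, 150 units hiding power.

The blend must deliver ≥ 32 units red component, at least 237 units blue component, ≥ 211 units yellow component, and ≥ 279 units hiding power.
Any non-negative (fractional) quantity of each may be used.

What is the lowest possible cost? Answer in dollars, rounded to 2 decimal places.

$42.52

Let x1 = kg of iron-oxide yellow, x2 = kg of phthalo green, x3 = kg of talc, x4 = kg of chrome yellow.
min 2.87x1 + 25.45x2 + 1.08x3 + 7.15x4 with:
  33x1 + 23x4 ≥ 32   (red component)
  160x2 ≥ 237   (blue component)
  206x1 + 76x2 + 218x4 ≥ 211   (yellow component)
  114x1 + 59x2 + 11x3 + 150x4 ≥ 279   (hiding power)
  x1, x2, x3, x4 ≥ 0.
At the optimum only iron-oxide yellow, phthalo green are positive (talc, chrome yellow = 0). The blue component and hiding power requirements are met with equality.
That vertex is x1 = 1.681, x2 = 1.481.
Cost = 2.87·1.681 + 25.45·1.481 = 42.5159.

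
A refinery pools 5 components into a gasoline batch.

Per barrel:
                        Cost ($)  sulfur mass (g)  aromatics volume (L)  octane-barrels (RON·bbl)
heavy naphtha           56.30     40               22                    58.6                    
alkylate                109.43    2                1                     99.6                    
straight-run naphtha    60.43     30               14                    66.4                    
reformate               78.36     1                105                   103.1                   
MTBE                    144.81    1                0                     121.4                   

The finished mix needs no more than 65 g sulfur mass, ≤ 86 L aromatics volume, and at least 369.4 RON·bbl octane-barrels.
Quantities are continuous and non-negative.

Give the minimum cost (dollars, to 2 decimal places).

$361.90

Let x1 = barrels of heavy naphtha, x2 = barrels of alkylate, x3 = barrels of straight-run naphtha, x4 = barrels of reformate, x5 = barrels of MTBE.
Minimize 56.3x1 + 109.43x2 + 60.43x3 + 78.36x4 + 144.81x5 with:
  40x1 + 2x2 + 30x3 + 1x4 + 1x5 ≤ 65   (sulfur mass)
  22x1 + 1x2 + 14x3 + 105x4 ≤ 86   (aromatics volume)
  58.6x1 + 99.6x2 + 66.4x3 + 103.1x4 + 121.4x5 ≥ 369.4   (octane-barrels)
  x1, x2, x3, x4, x5 ≥ 0.
The optimal basis is {alkylate, straight-run naphtha, reformate}; heavy naphtha, MTBE drop out. Binding constraints: sulfur mass, aromatics volume, octane-barrels.
So alkylate = 1.80644 barrels, straight-run naphtha = 2.02852 barrels, reformate = 0.531373 barrels.
Cost = 109.43·1.80644 + 60.43·2.02852 + 78.36·0.531373 = 361.9006.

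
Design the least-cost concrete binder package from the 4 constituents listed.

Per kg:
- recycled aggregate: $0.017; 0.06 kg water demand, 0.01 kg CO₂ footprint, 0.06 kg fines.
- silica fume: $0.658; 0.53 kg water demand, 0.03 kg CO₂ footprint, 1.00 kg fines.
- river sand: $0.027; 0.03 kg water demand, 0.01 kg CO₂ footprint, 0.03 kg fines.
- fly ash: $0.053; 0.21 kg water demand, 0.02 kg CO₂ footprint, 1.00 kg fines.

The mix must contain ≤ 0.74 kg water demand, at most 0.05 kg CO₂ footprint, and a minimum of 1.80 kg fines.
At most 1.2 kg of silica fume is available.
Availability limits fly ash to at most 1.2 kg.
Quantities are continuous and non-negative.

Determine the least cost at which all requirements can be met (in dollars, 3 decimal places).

Set it up as a linear program. Let x1 = kg of recycled aggregate, x2 = kg of silica fume, x3 = kg of river sand, x4 = kg of fly ash.
min 0.017x1 + 0.658x2 + 0.027x3 + 0.053x4 with:
  0.06x1 + 0.53x2 + 0.03x3 + 0.21x4 ≤ 0.74   (water demand)
  0.01x1 + 0.03x2 + 0.01x3 + 0.02x4 ≤ 0.05   (CO₂ footprint)
  0.06x1 + 1x2 + 0.03x3 + 1x4 ≥ 1.8   (fines)
  x2 ≤ 1.2
  x4 ≤ 1.2
  x1, x2, x3, x4 ≥ 0.
The minimum-cost mix takes nothing from river sand — only recycled aggregate, silica fume, fly ash. Binding constraints: CO₂ footprint, fines, the fly ash cap.
So recycled aggregate = 0.9756 kg, silica fume = 0.5415 kg, fly ash = 1.2 kg.
Cost = 0.017·0.9756 + 0.658·0.5415 + 0.053·1.2 = 0.43649.

$0.436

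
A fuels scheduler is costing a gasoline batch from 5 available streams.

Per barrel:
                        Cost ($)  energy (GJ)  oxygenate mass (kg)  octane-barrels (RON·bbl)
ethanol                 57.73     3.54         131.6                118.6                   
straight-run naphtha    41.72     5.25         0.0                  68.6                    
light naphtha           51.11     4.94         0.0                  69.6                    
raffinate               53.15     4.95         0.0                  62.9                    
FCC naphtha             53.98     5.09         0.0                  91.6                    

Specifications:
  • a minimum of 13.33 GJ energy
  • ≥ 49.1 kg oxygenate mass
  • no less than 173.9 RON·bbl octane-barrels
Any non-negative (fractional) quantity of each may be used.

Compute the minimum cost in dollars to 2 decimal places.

Set it up as a linear program. Let x1 = barrels of ethanol, x2 = barrels of straight-run naphtha, x3 = barrels of light naphtha, x4 = barrels of raffinate, x5 = barrels of FCC naphtha.
min 57.73x1 + 41.72x2 + 51.11x3 + 53.15x4 + 53.98x5 with:
  3.54x1 + 5.25x2 + 4.94x3 + 4.95x4 + 5.09x5 ≥ 13.33   (energy)
  131.6x1 ≥ 49.1   (oxygenate mass)
  118.6x1 + 68.6x2 + 69.6x3 + 62.9x4 + 91.6x5 ≥ 173.9   (octane-barrels)
  x1, x2, x3, x4, x5 ≥ 0.
The cheapest feasible vertex uses only ethanol, straight-run naphtha; light naphtha, raffinate, FCC naphtha are not used. Binding constraints: energy and oxygenate mass.
Solving gives x1 = 0.3731, x2 = 2.2875.
Objective = 57.73·0.3731 + 41.72·2.2875 = 116.9736.

$116.97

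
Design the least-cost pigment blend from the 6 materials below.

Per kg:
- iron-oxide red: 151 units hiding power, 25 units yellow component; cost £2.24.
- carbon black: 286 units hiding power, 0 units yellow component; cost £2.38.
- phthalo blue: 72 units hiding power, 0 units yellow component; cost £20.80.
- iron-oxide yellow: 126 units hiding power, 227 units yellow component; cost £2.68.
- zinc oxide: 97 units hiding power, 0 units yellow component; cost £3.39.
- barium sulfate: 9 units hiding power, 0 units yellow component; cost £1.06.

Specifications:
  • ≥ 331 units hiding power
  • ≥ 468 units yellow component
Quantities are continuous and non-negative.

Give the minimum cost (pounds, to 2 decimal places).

£6.12

Set it up as a linear program. Let x1 = kg of iron-oxide red, x2 = kg of carbon black, x3 = kg of phthalo blue, x4 = kg of iron-oxide yellow, x5 = kg of zinc oxide, x6 = kg of barium sulfate.
min 2.24x1 + 2.38x2 + 20.8x3 + 2.68x4 + 3.39x5 + 1.06x6 s.t.:
  151x1 + 286x2 + 72x3 + 126x4 + 97x5 + 9x6 ≥ 331   (hiding power)
  25x1 + 227x4 ≥ 468   (yellow component)
  x1, x2, x3, x4, x5, x6 ≥ 0.
The cheapest feasible vertex uses only carbon black, iron-oxide yellow; iron-oxide red, phthalo blue, zinc oxide, barium sulfate are not used. The hiding power and yellow component requirements are met with equality.
Solving gives x2 = 0.2491, x4 = 2.062.
Objective = 2.38·0.2491 + 2.68·2.062 = 6.1190.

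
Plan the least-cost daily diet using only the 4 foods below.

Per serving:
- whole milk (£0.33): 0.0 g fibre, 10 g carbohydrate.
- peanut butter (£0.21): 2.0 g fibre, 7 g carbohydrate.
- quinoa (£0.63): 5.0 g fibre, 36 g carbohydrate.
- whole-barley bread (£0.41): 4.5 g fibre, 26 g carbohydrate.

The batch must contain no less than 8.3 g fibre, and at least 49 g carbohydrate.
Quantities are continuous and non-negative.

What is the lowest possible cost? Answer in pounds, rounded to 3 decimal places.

£0.773

This is a linear program. Let x1 = servings of whole milk, x2 = servings of peanut butter, x3 = servings of quinoa, x4 = servings of whole-barley bread.
min 0.33x1 + 0.21x2 + 0.63x3 + 0.41x4 s.t.:
  2x2 + 5x3 + 4.5x4 ≥ 8.3   (fibre)
  10x1 + 7x2 + 36x3 + 26x4 ≥ 49   (carbohydrate)
  x1, x2, x3, x4 ≥ 0.
The cheapest feasible vertex uses only whole-barley bread; whole milk, peanut butter, quinoa are not used. The carbohydrate requirement is met with equality.
Optimal quantities: whole-barley bread = 1.885 servings.
Objective = 0.41·1.885 = 0.77285.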